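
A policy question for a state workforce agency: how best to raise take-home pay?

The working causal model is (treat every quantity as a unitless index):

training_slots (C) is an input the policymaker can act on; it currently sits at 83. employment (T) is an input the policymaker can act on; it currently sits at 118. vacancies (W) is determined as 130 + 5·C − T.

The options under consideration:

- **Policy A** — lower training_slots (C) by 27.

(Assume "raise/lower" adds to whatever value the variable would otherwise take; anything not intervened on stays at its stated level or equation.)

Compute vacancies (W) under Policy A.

292

Policy A (C − 27):
  C = 83 − 27 = 56
  T = 118
  W = 130 + 5·56 − 118 = 292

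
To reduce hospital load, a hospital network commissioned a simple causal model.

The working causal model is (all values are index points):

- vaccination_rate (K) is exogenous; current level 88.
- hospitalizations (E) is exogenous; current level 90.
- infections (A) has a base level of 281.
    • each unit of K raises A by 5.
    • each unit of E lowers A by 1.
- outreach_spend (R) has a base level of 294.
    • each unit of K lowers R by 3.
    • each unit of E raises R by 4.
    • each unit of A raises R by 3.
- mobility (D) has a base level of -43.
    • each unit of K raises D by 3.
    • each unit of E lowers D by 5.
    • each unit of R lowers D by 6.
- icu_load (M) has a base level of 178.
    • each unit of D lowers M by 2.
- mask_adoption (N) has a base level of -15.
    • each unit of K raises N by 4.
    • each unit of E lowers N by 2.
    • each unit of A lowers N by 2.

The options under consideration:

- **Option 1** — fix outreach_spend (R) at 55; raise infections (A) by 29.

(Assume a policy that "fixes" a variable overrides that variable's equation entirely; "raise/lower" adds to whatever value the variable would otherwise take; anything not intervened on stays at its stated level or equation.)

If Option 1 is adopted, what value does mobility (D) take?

-559

Option 1 (R := 55, A + 29):
  K = 88
  E = 90
  A = 281 + 5·88 − 90 (+29 from intervention) = 660
  R = 55
  D = -43 + 3·88 − 5·90 − 6·55 = -559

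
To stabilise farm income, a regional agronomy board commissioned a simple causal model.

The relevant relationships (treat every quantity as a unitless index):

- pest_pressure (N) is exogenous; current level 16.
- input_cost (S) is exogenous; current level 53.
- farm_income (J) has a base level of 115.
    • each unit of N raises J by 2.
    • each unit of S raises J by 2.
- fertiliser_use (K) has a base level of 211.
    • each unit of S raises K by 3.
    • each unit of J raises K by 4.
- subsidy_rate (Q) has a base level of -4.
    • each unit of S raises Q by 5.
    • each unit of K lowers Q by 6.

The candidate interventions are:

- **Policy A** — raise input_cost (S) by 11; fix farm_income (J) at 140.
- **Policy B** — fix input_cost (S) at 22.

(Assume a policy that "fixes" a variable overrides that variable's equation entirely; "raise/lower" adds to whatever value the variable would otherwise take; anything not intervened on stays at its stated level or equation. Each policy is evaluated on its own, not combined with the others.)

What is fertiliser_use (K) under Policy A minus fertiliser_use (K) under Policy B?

Policy A (S + 11, J := 140):
  N = 16
  S = 53 + 11 = 64
  J = 140
  K = 211 + 3·64 + 4·140 = 963
Policy B (S := 22):
  N = 16
  S = 22
  J = 115 + 2·16 + 2·22 = 191
  K = 211 + 3·22 + 4·191 = 1041
K: 963 − 1041 = -78

-78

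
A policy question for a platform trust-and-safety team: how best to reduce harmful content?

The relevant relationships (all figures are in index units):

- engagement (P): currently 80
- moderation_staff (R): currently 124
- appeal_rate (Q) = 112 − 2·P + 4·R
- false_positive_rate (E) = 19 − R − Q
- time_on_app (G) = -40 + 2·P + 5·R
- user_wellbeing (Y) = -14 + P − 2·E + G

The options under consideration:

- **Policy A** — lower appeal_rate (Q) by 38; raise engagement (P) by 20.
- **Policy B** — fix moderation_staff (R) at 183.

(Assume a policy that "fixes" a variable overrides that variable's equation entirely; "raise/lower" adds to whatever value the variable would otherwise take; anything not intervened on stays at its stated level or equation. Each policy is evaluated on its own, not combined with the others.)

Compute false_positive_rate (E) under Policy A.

-475

Policy A (Q − 38, P + 20):
  P = 80 + 20 = 100
  R = 124
  Q = 112 − 2·100 + 4·124 (−38 from intervention) = 370
  E = 19 − 124 − 370 = -475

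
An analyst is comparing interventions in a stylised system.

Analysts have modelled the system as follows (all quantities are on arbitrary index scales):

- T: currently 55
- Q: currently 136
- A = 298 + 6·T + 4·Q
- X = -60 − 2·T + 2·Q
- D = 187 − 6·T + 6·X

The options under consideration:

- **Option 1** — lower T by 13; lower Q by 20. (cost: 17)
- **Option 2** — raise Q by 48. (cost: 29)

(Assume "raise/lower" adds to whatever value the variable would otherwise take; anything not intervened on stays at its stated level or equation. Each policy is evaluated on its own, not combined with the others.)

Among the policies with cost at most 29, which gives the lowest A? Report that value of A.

Option 1 (T − 13, Q − 20):
  T = 55 − 13 = 42
  Q = 136 − 20 = 116
  A = 298 + 6·42 + 4·116 = 1014
Option 2 (Q + 48):
  T = 55
  Q = 136 + 48 = 184
  A = 298 + 6·55 + 4·184 = 1364
Comparing — Option 1: A=1014, Option 2: A=1364. Lowest is 1014 (Option 1).

1014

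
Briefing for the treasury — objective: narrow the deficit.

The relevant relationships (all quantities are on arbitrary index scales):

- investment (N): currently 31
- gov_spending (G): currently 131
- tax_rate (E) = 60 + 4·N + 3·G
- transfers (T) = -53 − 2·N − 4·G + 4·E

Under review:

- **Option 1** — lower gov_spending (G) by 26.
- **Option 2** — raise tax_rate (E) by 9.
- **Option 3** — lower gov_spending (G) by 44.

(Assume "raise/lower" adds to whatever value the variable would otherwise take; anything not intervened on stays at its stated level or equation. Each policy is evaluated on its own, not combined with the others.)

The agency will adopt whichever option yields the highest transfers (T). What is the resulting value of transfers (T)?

Option 1 (G − 26):
  N = 31
  G = 131 − 26 = 105
  E = 60 + 4·31 + 3·105 = 499
  T = -53 − 2·31 − 4·105 + 4·499 = 1461
Option 2 (E + 9):
  N = 31
  G = 131
  E = 60 + 4·31 + 3·131 (+9 from intervention) = 586
  T = -53 − 2·31 − 4·131 + 4·586 = 1705
Option 3 (G − 44):
  N = 31
  G = 131 − 44 = 87
  E = 60 + 4·31 + 3·87 = 445
  T = -53 − 2·31 − 4·87 + 4·445 = 1317
Comparing — Option 1: T=1461, Option 2: T=1705, Option 3: T=1317. Highest is 1705 (Option 2).

1705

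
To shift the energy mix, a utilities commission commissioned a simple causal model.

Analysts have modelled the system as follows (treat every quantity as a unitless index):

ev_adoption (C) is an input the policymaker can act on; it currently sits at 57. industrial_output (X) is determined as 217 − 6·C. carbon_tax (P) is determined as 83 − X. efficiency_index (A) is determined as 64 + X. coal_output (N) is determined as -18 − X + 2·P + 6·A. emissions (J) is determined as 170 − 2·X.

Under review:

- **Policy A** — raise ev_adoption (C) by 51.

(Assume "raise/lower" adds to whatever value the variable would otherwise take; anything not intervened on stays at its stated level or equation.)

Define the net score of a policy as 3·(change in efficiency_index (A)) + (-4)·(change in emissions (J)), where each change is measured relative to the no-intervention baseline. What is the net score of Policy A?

Baseline:
  C = 57
  X = 217 − 6·57 = -125
  A = 64 + (-125) = -61
  J = 170 − 2·(-125) = 420
Policy A (C + 51):
  C = 57 + 51 = 108
  X = 217 − 6·108 = -431
  A = 64 + (-431) = -367
  J = 170 − 2·(-431) = 1032
ΔA = -367 − (-61) = -306; ΔJ = 1032 − 420 = 612
Score = 3·(-306) + (-4)·612 = -3366

-3366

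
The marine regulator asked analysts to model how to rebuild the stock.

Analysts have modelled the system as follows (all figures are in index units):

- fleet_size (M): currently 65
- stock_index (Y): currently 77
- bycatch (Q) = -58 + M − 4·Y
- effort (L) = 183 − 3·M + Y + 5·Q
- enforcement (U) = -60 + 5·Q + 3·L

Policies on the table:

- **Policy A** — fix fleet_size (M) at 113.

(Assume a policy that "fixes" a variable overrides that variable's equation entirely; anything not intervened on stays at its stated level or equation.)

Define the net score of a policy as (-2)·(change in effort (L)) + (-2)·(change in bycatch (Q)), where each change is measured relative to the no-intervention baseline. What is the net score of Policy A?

-288

Baseline:
  M = 65
  Y = 77
  Q = -58 + 65 − 4·77 = -301
  L = 183 − 3·65 + 77 + 5·(-301) = -1440
Policy A (M := 113):
  M = 113
  Y = 77
  Q = -58 + 113 − 4·77 = -253
  L = 183 − 3·113 + 77 + 5·(-253) = -1344
ΔL = -1344 − (-1440) = 96; ΔQ = -253 − (-301) = 48
Score = (-2)·96 + (-2)·48 = -288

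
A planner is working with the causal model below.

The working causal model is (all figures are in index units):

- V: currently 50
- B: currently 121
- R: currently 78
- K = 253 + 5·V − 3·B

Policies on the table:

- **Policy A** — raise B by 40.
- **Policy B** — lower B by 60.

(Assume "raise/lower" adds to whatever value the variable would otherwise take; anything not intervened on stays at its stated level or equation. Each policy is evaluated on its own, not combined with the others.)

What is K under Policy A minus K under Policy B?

Policy A (B + 40):
  V = 50
  B = 121 + 40 = 161
  K = 253 + 5·50 − 3·161 = 20
Policy B (B − 60):
  V = 50
  B = 121 − 60 = 61
  K = 253 + 5·50 − 3·61 = 320
K: 20 − 320 = -300

-300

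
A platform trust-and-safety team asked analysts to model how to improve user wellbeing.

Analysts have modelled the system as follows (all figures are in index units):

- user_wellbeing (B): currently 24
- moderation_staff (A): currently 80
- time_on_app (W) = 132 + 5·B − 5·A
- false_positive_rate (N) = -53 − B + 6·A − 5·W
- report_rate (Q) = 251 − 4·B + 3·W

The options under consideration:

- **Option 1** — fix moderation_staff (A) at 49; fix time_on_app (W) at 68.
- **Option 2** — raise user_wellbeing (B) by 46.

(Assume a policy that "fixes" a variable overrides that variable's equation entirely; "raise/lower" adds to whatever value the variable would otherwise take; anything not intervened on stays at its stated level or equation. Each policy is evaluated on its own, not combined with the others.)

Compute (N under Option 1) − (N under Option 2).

Option 1 (A := 49, W := 68):
  B = 24
  A = 49
  W = 68
  N = -53 − 24 + 6·49 − 5·68 = -123
Option 2 (B + 46):
  B = 24 + 46 = 70
  A = 80
  W = 132 + 5·70 − 5·80 = 82
  N = -53 − 70 + 6·80 − 5·82 = -53
N: -123 − (-53) = -70

-70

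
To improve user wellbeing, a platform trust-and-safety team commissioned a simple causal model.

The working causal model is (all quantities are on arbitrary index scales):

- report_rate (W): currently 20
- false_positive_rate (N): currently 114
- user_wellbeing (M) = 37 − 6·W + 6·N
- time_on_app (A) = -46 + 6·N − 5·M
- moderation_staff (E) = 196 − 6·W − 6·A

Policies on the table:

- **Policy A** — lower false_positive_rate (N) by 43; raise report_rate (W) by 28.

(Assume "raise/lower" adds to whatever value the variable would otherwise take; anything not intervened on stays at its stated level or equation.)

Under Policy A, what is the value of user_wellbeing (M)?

Policy A (N − 43, W + 28):
  W = 20 + 28 = 48
  N = 114 − 43 = 71
  M = 37 − 6·48 + 6·71 = 175

175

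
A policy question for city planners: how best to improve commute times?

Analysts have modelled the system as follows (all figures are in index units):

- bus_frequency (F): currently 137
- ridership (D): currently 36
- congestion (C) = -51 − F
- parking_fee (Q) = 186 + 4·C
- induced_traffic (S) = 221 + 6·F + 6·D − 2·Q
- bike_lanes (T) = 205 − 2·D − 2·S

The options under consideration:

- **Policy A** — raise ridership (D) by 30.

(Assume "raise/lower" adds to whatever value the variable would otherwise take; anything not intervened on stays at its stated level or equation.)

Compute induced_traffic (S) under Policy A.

Policy A (D + 30):
  F = 137
  D = 36 + 30 = 66
  C = -51 − 137 = -188
  Q = 186 + 4·(-188) = -566
  S = 221 + 6·137 + 6·66 − 2·(-566) = 2571

2571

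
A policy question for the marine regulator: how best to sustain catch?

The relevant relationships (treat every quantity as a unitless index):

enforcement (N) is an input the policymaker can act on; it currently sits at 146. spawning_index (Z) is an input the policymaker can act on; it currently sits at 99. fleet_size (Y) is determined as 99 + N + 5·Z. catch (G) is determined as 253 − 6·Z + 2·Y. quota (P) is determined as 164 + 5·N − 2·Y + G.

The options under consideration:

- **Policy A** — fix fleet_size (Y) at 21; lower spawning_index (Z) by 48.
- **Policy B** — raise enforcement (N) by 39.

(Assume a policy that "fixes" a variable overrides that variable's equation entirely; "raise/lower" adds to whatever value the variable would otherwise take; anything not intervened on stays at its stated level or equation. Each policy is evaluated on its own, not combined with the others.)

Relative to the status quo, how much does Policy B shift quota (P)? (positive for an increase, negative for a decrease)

Baseline:
  N = 146
  Z = 99
  Y = 99 + 146 + 5·99 = 740
  G = 253 − 6·99 + 2·740 = 1139
  P = 164 + 5·146 − 2·740 + 1139 = 553
Policy B (N + 39):
  N = 146 + 39 = 185
  Z = 99
  Y = 99 + 185 + 5·99 = 779
  G = 253 − 6·99 + 2·779 = 1217
  P = 164 + 5·185 − 2·779 + 1217 = 748
Change in P: 748 − 553 = 195

195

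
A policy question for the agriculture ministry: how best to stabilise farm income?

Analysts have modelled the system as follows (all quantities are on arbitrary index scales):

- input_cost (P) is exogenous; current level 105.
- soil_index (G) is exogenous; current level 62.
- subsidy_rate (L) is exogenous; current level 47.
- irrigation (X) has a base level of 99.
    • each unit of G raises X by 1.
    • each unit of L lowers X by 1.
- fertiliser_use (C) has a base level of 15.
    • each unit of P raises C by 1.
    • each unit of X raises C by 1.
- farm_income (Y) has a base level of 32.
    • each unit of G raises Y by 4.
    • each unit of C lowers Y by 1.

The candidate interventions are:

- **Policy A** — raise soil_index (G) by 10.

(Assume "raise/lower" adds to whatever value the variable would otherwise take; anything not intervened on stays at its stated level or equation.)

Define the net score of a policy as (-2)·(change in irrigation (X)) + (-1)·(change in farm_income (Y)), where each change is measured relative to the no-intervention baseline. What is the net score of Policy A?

-50

Baseline:
  P = 105
  G = 62
  L = 47
  X = 99 + 62 − 47 = 114
  C = 15 + 105 + 114 = 234
  Y = 32 + 4·62 − 234 = 46
Policy A (G + 10):
  P = 105
  G = 62 + 10 = 72
  L = 47
  X = 99 + 72 − 47 = 124
  C = 15 + 105 + 124 = 244
  Y = 32 + 4·72 − 244 = 76
ΔX = 124 − 114 = 10; ΔY = 76 − 46 = 30
Score = (-2)·10 + (-1)·30 = -50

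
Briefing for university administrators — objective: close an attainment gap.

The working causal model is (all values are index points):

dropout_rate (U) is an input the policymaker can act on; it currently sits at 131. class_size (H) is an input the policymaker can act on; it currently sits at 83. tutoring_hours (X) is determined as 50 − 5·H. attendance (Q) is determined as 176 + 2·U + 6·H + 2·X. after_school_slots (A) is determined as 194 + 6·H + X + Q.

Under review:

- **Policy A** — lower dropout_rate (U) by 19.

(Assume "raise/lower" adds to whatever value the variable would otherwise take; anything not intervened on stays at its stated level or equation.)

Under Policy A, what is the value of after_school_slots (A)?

495

Policy A (U − 19):
  U = 131 − 19 = 112
  H = 83
  X = 50 − 5·83 = -365
  Q = 176 + 2·112 + 6·83 + 2·(-365) = 168
  A = 194 + 6·83 + (-365) + 168 = 495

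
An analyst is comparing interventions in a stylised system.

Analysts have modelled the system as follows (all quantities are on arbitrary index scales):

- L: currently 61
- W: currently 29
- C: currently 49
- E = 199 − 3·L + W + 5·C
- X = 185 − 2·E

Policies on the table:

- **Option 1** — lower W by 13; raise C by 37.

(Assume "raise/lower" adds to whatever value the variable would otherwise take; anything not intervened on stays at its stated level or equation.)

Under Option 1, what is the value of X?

-739

Option 1 (W − 13, C + 37):
  L = 61
  W = 29 − 13 = 16
  C = 49 + 37 = 86
  E = 199 − 3·61 + 16 + 5·86 = 462
  X = 185 − 2·462 = -739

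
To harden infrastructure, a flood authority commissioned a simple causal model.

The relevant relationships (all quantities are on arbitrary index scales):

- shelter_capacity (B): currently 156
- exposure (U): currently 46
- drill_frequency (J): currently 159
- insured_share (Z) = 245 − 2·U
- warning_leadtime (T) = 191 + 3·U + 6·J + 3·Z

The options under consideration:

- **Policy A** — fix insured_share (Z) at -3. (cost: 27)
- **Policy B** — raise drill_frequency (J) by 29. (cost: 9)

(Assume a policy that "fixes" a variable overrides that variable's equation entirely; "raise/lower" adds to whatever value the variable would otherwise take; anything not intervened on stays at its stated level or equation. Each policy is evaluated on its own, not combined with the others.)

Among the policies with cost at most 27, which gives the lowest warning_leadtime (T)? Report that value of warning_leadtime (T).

1274

Policy A (Z := -3):
  U = 46
  J = 159
  Z = -3
  T = 191 + 3·46 + 6·159 + 3·(-3) = 1274
Policy B (J + 29):
  U = 46
  J = 159 + 29 = 188
  Z = 245 − 2·46 = 153
  T = 191 + 3·46 + 6·188 + 3·153 = 1916
Comparing — Policy A: T=1274, Policy B: T=1916. Lowest is 1274 (Policy A).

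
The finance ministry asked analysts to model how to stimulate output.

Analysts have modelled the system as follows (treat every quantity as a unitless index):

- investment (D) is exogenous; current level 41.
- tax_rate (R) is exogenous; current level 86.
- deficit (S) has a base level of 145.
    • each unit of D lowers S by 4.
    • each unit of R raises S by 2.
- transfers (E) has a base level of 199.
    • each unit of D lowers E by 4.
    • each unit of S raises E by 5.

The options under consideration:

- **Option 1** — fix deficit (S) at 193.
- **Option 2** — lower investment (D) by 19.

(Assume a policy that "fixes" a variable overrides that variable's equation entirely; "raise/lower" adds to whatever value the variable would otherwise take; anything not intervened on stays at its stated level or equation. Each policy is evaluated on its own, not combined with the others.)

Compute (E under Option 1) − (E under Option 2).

Option 1 (S := 193):
  D = 41
  R = 86
  S = 193
  E = 199 − 4·41 + 5·193 = 1000
Option 2 (D − 19):
  D = 41 − 19 = 22
  R = 86
  S = 145 − 4·22 + 2·86 = 229
  E = 199 − 4·22 + 5·229 = 1256
E: 1000 − 1256 = -256

-256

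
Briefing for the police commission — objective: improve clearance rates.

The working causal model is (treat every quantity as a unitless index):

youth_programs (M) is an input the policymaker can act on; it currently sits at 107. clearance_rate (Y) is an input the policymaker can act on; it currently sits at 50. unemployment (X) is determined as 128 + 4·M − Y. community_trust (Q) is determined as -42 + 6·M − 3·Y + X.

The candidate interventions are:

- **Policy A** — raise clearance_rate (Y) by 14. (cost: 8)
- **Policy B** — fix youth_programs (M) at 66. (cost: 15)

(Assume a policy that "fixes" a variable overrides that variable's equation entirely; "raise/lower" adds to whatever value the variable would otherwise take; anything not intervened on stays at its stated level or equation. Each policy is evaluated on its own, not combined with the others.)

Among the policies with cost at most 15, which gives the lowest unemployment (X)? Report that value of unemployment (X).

Policy A (Y + 14):
  M = 107
  Y = 50 + 14 = 64
  X = 128 + 4·107 − 64 = 492
Policy B (M := 66):
  M = 66
  Y = 50
  X = 128 + 4·66 − 50 = 342
Comparing — Policy A: X=492, Policy B: X=342. Lowest is 342 (Policy B).

342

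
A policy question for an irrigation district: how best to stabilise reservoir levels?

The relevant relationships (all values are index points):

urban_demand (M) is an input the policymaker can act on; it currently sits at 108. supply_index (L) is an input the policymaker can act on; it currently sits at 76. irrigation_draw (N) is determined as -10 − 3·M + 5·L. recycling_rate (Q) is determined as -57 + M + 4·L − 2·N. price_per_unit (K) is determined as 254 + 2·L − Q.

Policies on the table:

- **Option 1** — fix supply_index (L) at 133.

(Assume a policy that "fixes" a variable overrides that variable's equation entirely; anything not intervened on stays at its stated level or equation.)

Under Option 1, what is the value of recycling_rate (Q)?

-79

Option 1 (L := 133):
  M = 108
  L = 133
  N = -10 − 3·108 + 5·133 = 331
  Q = -57 + 108 + 4·133 − 2·331 = -79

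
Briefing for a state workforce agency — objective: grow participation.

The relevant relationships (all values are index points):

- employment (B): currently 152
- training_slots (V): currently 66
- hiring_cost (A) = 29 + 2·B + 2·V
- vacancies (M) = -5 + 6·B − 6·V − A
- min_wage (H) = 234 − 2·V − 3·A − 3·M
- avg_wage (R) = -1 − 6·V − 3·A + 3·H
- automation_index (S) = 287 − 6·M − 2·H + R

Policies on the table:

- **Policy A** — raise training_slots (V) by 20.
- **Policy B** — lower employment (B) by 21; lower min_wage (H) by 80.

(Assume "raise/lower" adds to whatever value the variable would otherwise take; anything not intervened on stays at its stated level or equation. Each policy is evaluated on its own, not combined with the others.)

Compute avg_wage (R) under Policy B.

-5065

Policy B (B − 21, H − 80):
  B = 152 − 21 = 131
  V = 66
  A = 29 + 2·131 + 2·66 = 423
  M = -5 + 6·131 − 6·66 − 423 = -38
  H = 234 − 2·66 − 3·423 − 3·(-38) (−80 from intervention) = -1133
  R = -1 − 6·66 − 3·423 + 3·(-1133) = -5065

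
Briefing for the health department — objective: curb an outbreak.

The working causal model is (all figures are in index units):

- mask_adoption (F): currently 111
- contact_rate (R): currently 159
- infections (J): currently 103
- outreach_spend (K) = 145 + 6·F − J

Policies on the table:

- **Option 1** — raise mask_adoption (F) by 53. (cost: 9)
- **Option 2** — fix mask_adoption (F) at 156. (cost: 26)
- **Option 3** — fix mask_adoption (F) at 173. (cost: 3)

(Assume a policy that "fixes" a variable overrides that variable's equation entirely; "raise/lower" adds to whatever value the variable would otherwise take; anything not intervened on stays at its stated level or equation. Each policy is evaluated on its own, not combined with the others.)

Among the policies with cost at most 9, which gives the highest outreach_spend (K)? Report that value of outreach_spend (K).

1080

Option 1 (F + 53):
  F = 111 + 53 = 164
  J = 103
  K = 145 + 6·164 − 103 = 1026
Option 3 (F := 173):
  F = 173
  J = 103
  K = 145 + 6·173 − 103 = 1080
Comparing — Option 1: K=1026, Option 3: K=1080. Highest is 1080 (Option 3).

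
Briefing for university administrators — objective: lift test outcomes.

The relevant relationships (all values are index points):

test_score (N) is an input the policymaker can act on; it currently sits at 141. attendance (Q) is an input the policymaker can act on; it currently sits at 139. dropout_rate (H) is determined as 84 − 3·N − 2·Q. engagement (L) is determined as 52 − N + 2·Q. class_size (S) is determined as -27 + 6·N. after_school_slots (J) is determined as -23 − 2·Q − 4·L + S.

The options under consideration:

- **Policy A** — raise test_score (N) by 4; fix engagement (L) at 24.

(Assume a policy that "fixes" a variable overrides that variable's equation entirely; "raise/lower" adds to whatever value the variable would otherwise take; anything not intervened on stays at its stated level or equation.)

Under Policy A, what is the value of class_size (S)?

843

Policy A (N + 4, L := 24):
  N = 141 + 4 = 145
  S = -27 + 6·145 = 843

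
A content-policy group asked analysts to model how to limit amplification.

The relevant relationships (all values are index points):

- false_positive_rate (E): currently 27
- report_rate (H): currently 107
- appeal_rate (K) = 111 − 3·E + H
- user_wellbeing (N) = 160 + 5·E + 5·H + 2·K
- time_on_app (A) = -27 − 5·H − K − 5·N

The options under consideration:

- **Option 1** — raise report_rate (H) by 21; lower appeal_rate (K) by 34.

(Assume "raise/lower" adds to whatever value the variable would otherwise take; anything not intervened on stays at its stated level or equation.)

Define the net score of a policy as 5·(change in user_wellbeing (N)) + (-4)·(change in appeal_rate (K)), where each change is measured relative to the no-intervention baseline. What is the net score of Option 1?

Baseline:
  E = 27
  H = 107
  K = 111 − 3·27 + 107 = 137
  N = 160 + 5·27 + 5·107 + 2·137 = 1104
Option 1 (H + 21, K − 34):
  E = 27
  H = 107 + 21 = 128
  K = 111 − 3·27 + 128 (−34 from intervention) = 124
  N = 160 + 5·27 + 5·128 + 2·124 = 1183
ΔN = 1183 − 1104 = 79; ΔK = 124 − 137 = -13
Score = 5·79 + (-4)·(-13) = 447

447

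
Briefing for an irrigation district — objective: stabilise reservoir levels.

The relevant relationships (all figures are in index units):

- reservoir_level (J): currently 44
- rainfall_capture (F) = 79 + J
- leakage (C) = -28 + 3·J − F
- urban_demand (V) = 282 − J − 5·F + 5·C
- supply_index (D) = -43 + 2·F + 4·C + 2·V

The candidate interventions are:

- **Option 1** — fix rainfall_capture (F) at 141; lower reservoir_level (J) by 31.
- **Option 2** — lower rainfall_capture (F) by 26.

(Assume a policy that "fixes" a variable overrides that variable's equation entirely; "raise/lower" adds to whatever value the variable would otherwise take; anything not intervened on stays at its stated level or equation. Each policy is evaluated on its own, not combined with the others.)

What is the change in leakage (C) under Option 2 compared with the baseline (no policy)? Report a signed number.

Baseline:
  J = 44
  F = 79 + 44 = 123
  C = -28 + 3·44 − 123 = -19
Option 2 (F − 26):
  J = 44
  F = 79 + 44 (−26 from intervention) = 97
  C = -28 + 3·44 − 97 = 7
Change in C: 7 − (-19) = 26

26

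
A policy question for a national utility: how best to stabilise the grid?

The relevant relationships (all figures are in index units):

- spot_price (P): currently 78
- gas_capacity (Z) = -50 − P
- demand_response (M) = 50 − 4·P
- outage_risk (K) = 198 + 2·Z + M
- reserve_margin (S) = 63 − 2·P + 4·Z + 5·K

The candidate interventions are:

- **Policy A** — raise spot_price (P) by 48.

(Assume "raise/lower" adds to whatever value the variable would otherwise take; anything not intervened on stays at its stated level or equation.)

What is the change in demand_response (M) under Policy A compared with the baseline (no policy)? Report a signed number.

-192

Baseline:
  P = 78
  M = 50 − 4·78 = -262
Policy A (P + 48):
  P = 78 + 48 = 126
  M = 50 − 4·126 = -454
Change in M: -454 − (-262) = -192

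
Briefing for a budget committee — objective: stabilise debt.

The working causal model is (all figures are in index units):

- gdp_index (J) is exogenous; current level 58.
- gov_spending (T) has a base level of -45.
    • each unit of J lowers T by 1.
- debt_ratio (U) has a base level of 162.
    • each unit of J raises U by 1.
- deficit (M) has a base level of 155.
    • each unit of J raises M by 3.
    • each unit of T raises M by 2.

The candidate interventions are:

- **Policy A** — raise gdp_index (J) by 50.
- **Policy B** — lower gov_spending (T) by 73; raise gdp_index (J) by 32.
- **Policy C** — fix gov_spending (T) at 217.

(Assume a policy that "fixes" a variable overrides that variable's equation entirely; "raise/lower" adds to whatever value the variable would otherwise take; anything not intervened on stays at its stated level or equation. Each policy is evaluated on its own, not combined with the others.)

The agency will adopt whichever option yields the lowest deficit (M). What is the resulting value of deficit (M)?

Policy A (J + 50):
  J = 58 + 50 = 108
  T = -45 − 108 = -153
  M = 155 + 3·108 + 2·(-153) = 173
Policy B (T − 73, J + 32):
  J = 58 + 32 = 90
  T = -45 − 90 (−73 from intervention) = -208
  M = 155 + 3·90 + 2·(-208) = 9
Policy C (T := 217):
  J = 58
  T = 217
  M = 155 + 3·58 + 2·217 = 763
Comparing — Policy A: M=173, Policy B: M=9, Policy C: M=763. Lowest is 9 (Policy B).

9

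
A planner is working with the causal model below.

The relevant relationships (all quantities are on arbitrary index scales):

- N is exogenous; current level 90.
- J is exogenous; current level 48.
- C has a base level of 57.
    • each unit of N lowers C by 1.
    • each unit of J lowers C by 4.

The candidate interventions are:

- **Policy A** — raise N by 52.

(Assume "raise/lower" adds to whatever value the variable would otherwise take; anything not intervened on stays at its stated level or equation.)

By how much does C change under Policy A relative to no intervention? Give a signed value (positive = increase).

Baseline:
  N = 90
  J = 48
  C = 57 − 90 − 4·48 = -225
Policy A (N + 52):
  N = 90 + 52 = 142
  J = 48
  C = 57 − 142 − 4·48 = -277
Change in C: -277 − (-225) = -52

-52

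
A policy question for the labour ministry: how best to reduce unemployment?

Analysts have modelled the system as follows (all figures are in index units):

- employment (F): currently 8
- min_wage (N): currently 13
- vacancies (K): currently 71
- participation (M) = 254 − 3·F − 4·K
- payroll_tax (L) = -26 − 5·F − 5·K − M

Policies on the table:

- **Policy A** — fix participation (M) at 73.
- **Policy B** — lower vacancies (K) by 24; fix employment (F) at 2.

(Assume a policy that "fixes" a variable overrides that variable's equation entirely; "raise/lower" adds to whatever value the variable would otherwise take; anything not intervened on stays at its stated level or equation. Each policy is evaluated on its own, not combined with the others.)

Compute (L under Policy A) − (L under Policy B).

-163

Policy A (M := 73):
  F = 8
  K = 71
  M = 73
  L = -26 − 5·8 − 5·71 − 73 = -494
Policy B (K − 24, F := 2):
  F = 2
  K = 71 − 24 = 47
  M = 254 − 3·2 − 4·47 = 60
  L = -26 − 5·2 − 5·47 − 60 = -331
L: -494 − (-331) = -163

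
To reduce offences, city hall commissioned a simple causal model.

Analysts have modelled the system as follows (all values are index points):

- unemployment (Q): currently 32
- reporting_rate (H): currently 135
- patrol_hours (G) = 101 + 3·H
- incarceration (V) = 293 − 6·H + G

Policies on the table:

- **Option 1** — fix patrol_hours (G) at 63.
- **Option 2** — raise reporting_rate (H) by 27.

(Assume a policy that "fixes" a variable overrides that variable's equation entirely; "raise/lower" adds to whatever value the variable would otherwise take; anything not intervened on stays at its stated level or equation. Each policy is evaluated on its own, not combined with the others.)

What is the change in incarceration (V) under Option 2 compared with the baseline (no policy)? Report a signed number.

Baseline:
  H = 135
  G = 101 + 3·135 = 506
  V = 293 − 6·135 + 506 = -11
Option 2 (H + 27):
  H = 135 + 27 = 162
  G = 101 + 3·162 = 587
  V = 293 − 6·162 + 587 = -92
Change in V: -92 − (-11) = -81

-81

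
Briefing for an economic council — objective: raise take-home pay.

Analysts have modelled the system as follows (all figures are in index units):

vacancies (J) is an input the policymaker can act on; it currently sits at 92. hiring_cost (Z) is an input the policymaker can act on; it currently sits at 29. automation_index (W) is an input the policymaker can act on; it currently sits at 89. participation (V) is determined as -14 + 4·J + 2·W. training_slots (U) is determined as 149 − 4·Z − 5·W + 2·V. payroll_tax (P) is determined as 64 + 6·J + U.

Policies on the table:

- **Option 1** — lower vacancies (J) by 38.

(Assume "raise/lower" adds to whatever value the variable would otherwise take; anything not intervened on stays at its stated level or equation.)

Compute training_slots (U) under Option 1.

348

Option 1 (J − 38):
  J = 92 − 38 = 54
  Z = 29
  W = 89
  V = -14 + 4·54 + 2·89 = 380
  U = 149 − 4·29 − 5·89 + 2·380 = 348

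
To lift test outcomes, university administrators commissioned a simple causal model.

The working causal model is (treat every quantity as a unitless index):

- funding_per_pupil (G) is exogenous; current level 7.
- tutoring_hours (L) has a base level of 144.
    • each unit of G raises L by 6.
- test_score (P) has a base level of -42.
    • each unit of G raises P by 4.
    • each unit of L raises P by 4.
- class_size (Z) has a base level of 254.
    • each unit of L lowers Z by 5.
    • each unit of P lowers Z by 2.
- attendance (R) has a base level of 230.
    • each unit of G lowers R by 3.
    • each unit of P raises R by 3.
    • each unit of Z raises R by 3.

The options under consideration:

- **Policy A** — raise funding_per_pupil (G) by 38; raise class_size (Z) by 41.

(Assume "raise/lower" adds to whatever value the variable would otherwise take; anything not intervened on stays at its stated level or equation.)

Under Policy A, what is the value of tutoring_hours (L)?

Policy A (G + 38, Z + 41):
  G = 7 + 38 = 45
  L = 144 + 6·45 = 414

414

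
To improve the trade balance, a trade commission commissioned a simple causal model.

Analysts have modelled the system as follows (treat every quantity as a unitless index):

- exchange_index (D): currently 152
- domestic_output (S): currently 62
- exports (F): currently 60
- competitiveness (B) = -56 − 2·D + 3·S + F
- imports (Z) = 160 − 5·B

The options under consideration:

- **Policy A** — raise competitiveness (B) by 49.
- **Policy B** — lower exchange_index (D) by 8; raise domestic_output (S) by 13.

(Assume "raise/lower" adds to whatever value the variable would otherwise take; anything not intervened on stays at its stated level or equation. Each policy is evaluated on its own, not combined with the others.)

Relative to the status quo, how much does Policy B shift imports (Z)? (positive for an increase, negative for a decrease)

-275

Baseline:
  D = 152
  S = 62
  F = 60
  B = -56 − 2·152 + 3·62 + 60 = -114
  Z = 160 − 5·(-114) = 730
Policy B (D − 8, S + 13):
  D = 152 − 8 = 144
  S = 62 + 13 = 75
  F = 60
  B = -56 − 2·144 + 3·75 + 60 = -59
  Z = 160 − 5·(-59) = 455
Change in Z: 455 − 730 = -275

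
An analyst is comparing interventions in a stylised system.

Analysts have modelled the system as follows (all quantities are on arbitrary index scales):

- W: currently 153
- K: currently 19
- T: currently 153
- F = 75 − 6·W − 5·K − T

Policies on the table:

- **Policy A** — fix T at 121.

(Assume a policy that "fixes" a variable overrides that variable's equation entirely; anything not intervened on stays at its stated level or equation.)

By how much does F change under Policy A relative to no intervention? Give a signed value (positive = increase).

32

Baseline:
  W = 153
  K = 19
  T = 153
  F = 75 − 6·153 − 5·19 − 153 = -1091
Policy A (T := 121):
  W = 153
  K = 19
  T = 121
  F = 75 − 6·153 − 5·19 − 121 = -1059
Change in F: -1059 − (-1091) = 32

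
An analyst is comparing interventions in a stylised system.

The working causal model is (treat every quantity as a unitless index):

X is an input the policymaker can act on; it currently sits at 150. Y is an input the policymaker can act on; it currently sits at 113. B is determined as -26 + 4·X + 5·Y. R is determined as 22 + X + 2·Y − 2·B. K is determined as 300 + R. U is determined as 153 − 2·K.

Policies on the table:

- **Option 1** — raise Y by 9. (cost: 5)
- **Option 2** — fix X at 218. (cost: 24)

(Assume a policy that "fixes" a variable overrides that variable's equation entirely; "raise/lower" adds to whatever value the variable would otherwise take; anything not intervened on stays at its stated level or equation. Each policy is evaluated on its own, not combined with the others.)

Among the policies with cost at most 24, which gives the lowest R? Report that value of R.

Option 1 (Y + 9):
  X = 150
  Y = 113 + 9 = 122
  B = -26 + 4·150 + 5·122 = 1184
  R = 22 + 150 + 2·122 − 2·1184 = -1952
Option 2 (X := 218):
  X = 218
  Y = 113
  B = -26 + 4·218 + 5·113 = 1411
  R = 22 + 218 + 2·113 − 2·1411 = -2356
Comparing — Option 1: R=-1952, Option 2: R=-2356. Lowest is -2356 (Option 2).

-2356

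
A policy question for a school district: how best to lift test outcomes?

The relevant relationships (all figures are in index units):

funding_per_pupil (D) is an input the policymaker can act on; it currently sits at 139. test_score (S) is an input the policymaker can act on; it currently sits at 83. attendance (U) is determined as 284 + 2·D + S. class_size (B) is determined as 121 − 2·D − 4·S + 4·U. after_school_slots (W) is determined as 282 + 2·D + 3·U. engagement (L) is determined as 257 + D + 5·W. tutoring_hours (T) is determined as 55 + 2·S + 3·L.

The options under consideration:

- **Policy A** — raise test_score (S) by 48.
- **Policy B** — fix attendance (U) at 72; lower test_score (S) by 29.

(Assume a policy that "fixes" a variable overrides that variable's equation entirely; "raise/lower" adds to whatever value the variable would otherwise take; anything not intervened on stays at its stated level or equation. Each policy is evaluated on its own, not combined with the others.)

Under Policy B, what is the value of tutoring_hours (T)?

12991

Policy B (U := 72, S − 29):
  D = 139
  S = 83 − 29 = 54
  U = 72
  W = 282 + 2·139 + 3·72 = 776
  L = 257 + 139 + 5·776 = 4276
  T = 55 + 2·54 + 3·4276 = 12991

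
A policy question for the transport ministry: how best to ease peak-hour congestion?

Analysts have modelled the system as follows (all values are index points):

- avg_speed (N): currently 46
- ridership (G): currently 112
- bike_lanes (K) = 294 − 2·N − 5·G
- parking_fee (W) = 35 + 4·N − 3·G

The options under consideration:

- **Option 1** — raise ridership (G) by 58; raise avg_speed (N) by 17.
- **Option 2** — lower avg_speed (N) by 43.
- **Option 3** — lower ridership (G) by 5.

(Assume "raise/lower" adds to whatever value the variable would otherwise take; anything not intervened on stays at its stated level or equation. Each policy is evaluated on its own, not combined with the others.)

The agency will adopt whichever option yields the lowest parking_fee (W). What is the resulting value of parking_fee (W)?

-289

Option 1 (G + 58, N + 17):
  N = 46 + 17 = 63
  G = 112 + 58 = 170
  W = 35 + 4·63 − 3·170 = -223
Option 2 (N − 43):
  N = 46 − 43 = 3
  G = 112
  W = 35 + 4·3 − 3·112 = -289
Option 3 (G − 5):
  N = 46
  G = 112 − 5 = 107
  W = 35 + 4·46 − 3·107 = -102
Comparing — Option 1: W=-223, Option 2: W=-289, Option 3: W=-102. Lowest is -289 (Option 2).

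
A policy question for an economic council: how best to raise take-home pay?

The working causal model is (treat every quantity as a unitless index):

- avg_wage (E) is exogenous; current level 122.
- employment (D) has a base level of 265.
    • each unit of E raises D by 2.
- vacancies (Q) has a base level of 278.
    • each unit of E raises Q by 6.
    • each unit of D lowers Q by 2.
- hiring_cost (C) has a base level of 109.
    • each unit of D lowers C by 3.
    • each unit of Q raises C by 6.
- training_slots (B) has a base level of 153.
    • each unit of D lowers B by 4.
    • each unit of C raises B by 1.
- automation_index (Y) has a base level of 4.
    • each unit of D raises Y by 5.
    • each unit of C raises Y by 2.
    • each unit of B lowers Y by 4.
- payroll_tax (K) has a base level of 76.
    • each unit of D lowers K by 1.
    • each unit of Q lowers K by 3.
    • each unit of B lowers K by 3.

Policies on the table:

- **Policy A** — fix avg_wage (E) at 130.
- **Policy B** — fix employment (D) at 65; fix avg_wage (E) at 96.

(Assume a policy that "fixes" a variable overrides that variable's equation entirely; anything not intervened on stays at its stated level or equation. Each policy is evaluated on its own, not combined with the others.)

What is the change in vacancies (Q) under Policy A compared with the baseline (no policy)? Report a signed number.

Baseline:
  E = 122
  D = 265 + 2·122 = 509
  Q = 278 + 6·122 − 2·509 = -8
Policy A (E := 130):
  E = 130
  D = 265 + 2·130 = 525
  Q = 278 + 6·130 − 2·525 = 8
Change in Q: 8 − (-8) = 16

16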